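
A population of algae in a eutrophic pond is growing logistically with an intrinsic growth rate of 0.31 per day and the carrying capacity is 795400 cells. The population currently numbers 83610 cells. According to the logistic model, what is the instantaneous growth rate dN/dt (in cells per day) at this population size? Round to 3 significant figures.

dN/dt = rN(1 − N/K) = 0.31 × 83610 × (1 − 83610/795400).
1 − 83610/795400 = 0.89488; dN/dt = 0.31 × 83610 × 0.89488 = 23195.

23200 cells per day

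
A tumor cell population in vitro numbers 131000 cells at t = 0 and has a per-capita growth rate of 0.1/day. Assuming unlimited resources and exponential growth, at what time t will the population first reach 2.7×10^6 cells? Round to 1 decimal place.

30.3 days

Set N₀·e^(rt) = 2.7×10^6: e^(0.1·t) = 2.7×10^6/131000 = 20.611.
0.1·t = ln(20.611) = 3.0258, so t = 3.0258/0.1 = 30.258.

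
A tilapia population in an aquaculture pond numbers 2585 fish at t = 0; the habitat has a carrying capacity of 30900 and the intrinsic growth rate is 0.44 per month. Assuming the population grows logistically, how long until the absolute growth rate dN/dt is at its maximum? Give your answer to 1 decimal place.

5.4 months

Logistic growth is fastest at N = K/2 = 15450.
A = (K − N₀)/N₀ = 10.954. Set K/(1 + A·e^(−rt)) = K/2 → A·e^(−rt) = 1.
e^(−0.44t) = 1/10.954 = 0.0912944, so t = ln(10.954)/0.44 = 2.3937/0.44 = 5.4402.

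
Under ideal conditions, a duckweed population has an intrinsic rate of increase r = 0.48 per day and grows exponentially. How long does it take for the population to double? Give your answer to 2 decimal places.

Doubling time t_d = ln(2)/r = 0.6931/0.48 = 1.4441.

1.44 days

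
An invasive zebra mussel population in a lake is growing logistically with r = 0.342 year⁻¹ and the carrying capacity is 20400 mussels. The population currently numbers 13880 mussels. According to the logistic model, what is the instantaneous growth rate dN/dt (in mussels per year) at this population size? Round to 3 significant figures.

1520 mussels per year

dN/dt = rN(1 − N/K) = 0.342 × 13880 × (1 − 13880/20400).
1 − 13880/20400 = 0.31961; dN/dt = 0.342 × 13880 × 0.31961 = 1517.2.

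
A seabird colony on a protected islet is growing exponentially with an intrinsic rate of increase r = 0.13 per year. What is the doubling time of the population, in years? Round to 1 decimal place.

5.3 years

Doubling time t_d = ln(2)/r = 0.6931/0.13 = 5.3319.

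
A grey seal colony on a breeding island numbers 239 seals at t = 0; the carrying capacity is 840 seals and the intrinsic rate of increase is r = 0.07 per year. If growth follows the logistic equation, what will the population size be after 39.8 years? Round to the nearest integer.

727 seals

A = (K − N₀)/N₀ = (840 − 239)/239 = 2.5146.
N(t) = K/(1 + A·e^(−rt)) = 840/(1 + 2.5146×e^(−0.07×39.8)).
e^(−2.786) = 0.061667; denominator = 1 + 2.5146×0.061667 = 1.1551.
N = 840/1.1551 = 727.228.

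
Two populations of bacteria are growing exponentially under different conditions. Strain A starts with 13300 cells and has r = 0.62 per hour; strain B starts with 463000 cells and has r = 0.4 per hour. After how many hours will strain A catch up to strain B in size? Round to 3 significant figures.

Set 13300·e^(0.62t) = 463000·e^(0.4t).
e^((0.62 − 0.4)t) = 463000/13300 → e^(0.22·t) = 34.812.
0.22·t = ln(34.812) = 3.55, so t = 3.55/0.22 = 16.136.

16.1 hours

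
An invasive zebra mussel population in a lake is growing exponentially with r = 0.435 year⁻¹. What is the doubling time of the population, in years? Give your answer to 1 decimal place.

Doubling time t_d = ln(2)/r = 0.6931/0.435 = 1.5934.

1.6 years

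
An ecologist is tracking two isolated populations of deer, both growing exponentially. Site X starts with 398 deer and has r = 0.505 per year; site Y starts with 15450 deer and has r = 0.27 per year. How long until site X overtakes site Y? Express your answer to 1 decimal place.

15.6 years

Set 398·e^(0.505t) = 15450·e^(0.27t).
e^((0.505 − 0.27)t) = 15450/398 → e^(0.235·t) = 38.819.
0.235·t = ln(38.819) = 3.6589, so t = 3.6589/0.235 = 15.57.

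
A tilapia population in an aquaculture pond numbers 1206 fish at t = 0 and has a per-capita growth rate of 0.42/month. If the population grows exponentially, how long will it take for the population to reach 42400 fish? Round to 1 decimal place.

Set N₀·e^(rt) = 42400: e^(0.42·t) = 42400/1206 = 35.158.
0.42·t = ln(35.158) = 3.5598, so t = 3.5598/0.42 = 8.4758.

8.5 months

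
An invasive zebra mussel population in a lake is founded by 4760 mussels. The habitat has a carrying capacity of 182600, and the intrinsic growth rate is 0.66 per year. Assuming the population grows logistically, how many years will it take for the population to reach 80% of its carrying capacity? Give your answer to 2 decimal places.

7.59 years

A = (K − N₀)/N₀ = (182600 − 4760)/4760 = 37.361.
Solve 182600/(1 + 37.361·e^(−0.66t)) = 146080: 1 + 37.361·e^(−0.66t) = 1.25, so e^(−0.66t) = 0.00669141.
−0.66·t = ln(0.00669141) = -5.0069, so t = 5.0069/0.66 = 7.5863.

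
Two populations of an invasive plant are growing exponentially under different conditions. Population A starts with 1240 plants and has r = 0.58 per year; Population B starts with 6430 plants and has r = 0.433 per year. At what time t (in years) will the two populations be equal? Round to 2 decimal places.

11.20 years

Set 1240·e^(0.58t) = 6430·e^(0.433t).
e^((0.58 − 0.433)t) = 6430/1240 → e^(0.147·t) = 5.1855.
0.147·t = ln(5.1855) = 1.6459, so t = 1.6459/0.147 = 11.196.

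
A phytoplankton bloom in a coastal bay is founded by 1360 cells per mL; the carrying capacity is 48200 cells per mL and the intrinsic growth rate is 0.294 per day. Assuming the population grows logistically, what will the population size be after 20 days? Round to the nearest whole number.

43968 cells per mL

A = (K − N₀)/N₀ = (48200 − 1360)/1360 = 34.441.
N(t) = K/(1 + A·e^(−rt)) = 48200/(1 + 34.441×e^(−0.294×20)).
e^(−5.88) = 0.0027948; denominator = 1 + 34.441×0.0027948 = 1.0963.
N = 48200/1.0963 = 43967.8.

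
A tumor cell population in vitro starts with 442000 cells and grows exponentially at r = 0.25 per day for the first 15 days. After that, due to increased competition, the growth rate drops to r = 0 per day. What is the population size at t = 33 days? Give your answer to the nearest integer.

18794318 cells

Phase 1: N(15) = 442000·e^(0.25×15) = 442000·e^3.75 = 1.879432×10^7.
Phase 2 runs for 33 − 15 = 18 days at r = 0.
N(33) = 1.879432×10^7·e^(0×18) = 1.879432×10^7·e^0 = 1.879432×10^7.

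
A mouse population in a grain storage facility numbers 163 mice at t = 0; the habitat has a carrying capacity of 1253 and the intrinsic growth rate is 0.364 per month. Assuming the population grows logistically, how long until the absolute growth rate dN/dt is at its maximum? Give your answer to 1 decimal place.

Logistic growth is fastest at N = K/2 = 626.5.
A = (K − N₀)/N₀ = 6.6871. Set K/(1 + A·e^(−rt)) = K/2 → A·e^(−rt) = 1.
e^(−0.364t) = 1/6.6871 = 0.149541, so t = ln(6.6871)/0.364 = 1.9002/0.364 = 5.2203.

5.2 months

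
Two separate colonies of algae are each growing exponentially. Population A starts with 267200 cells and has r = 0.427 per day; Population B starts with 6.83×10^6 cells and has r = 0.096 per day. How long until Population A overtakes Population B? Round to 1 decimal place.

9.8 days

Set 267200·e^(0.427t) = 6.83×10^6·e^(0.096t).
e^((0.427 − 0.096)t) = 6.83×10^6/267200 → e^(0.331·t) = 25.561.
0.331·t = ln(25.561) = 3.2411, so t = 3.2411/0.331 = 9.7918.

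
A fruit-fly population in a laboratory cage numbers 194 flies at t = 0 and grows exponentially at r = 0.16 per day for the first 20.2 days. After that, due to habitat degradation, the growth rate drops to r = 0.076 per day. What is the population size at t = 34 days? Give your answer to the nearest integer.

14026 flies

Phase 1: N(20.2) = 194·e^(0.16×20.2) = 194·e^3.232 = 4914.07.
Phase 2 runs for 34 − 20.2 = 13.8 days at r = 0.076.
N(34) = 4914.07·e^(0.076×13.8) = 4914.07·e^1.049 = 14025.9.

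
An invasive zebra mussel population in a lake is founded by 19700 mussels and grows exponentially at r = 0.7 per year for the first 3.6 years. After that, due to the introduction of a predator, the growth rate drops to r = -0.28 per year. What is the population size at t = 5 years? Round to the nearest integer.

165442 mussels

Phase 1: N(3.6) = 19700·e^(0.7×3.6) = 19700·e^2.52 = 244843.
Phase 2 runs for 5 − 3.6 = 1.4 years at r = -0.28.
N(5) = 244843·e^(-0.28×1.4) = 244843·e^-0.392 = 165442.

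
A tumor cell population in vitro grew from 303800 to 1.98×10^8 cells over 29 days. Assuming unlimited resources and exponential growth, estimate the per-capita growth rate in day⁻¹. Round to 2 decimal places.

From N(t) = N₀·e^(rt): e^(r·29) = 1.98×10^8/303800 = 651.74.
r·29 = ln(651.74) = 6.4797, so r = 6.4797/29 = 0.22344.

0.22 per day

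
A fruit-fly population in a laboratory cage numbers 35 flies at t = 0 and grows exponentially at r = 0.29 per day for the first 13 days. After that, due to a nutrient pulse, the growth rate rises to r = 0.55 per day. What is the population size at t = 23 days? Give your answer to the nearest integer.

371516 flies

Phase 1: N(13) = 35·e^(0.29×13) = 35·e^3.77 = 1518.3.
Phase 2 runs for 23 − 13 = 10 days at r = 0.55.
N(23) = 1518.3·e^(0.55×10) = 1518.3·e^5.5 = 371516.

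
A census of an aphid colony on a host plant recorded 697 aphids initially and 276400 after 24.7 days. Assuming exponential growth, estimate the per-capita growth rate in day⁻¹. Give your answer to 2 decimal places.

0.24 per day

From N(t) = N₀·e^(rt): e^(r·24.7) = 276400/697 = 396.56.
r·24.7 = ln(396.56) = 5.9828, so r = 5.9828/24.7 = 0.24222.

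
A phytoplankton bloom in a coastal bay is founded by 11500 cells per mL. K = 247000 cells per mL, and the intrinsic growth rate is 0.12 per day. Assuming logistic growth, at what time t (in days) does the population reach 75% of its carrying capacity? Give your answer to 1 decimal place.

34.3 days

A = (K − N₀)/N₀ = (247000 − 11500)/11500 = 20.478.
Solve 247000/(1 + 20.478·e^(−0.12t)) = 185250: 1 + 20.478·e^(−0.12t) = 1.3333, so e^(−0.12t) = 0.0162774.
−0.12·t = ln(0.0162774) = -4.118, so t = 4.118/0.12 = 34.316.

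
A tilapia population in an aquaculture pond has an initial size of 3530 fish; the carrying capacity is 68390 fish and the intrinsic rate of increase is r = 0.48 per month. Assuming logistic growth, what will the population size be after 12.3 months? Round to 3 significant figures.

65100 fish

A = (K − N₀)/N₀ = (68390 − 3530)/3530 = 18.374.
N(t) = K/(1 + A·e^(−rt)) = 68390/(1 + 18.374×e^(−0.48×12.3)).
e^(−5.904) = 0.0027285; denominator = 1 + 18.374×0.0027285 = 1.0501.
N = 68390/1.0501 = 65125.1.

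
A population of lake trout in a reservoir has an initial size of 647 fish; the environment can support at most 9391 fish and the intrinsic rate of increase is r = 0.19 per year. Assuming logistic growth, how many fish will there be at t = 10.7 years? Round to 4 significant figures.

A = (K − N₀)/N₀ = (9391 − 647)/647 = 13.515.
N(t) = K/(1 + A·e^(−rt)) = 9391/(1 + 13.515×e^(−0.19×10.7)).
e^(−2.033) = 0.13094; denominator = 1 + 13.515×0.13094 = 2.7696.
N = 9391/2.7696 = 3390.69.

3391 fish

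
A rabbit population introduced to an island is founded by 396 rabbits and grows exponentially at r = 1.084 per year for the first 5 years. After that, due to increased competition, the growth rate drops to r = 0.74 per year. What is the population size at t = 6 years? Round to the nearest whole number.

187478 rabbits

Phase 1: N(5) = 396·e^(1.084×5) = 396·e^5.42 = 89448.1.
Phase 2 runs for 6 − 5 = 1 years at r = 0.74.
N(6) = 89448.1·e^(0.74×1) = 89448.1·e^0.74 = 187478.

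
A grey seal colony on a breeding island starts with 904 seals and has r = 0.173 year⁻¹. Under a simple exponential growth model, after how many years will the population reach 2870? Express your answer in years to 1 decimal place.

6.7 years

Set N₀·e^(rt) = 2870: e^(0.173·t) = 2870/904 = 3.1748.
0.173·t = ln(3.1748) = 1.1552, so t = 1.1552/0.173 = 6.6777.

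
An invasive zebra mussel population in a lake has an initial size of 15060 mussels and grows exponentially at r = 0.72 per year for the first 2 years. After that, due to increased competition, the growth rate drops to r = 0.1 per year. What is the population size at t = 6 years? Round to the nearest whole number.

Phase 1: N(2) = 15060·e^(0.72×2) = 15060·e^1.44 = 63563.7.
Phase 2 runs for 6 − 2 = 4 years at r = 0.1.
N(6) = 63563.7·e^(0.1×4) = 63563.7·e^0.4 = 94825.9.

94826 mussels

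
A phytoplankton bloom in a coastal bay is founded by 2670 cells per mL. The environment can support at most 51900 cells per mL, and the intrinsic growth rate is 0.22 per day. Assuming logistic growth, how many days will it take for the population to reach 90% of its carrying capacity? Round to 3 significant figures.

23.2 days

A = (K − N₀)/N₀ = (51900 − 2670)/2670 = 18.438.
Solve 51900/(1 + 18.438·e^(−0.22t)) = 46710: 1 + 18.438·e^(−0.22t) = 1.1111, so e^(−0.22t) = 0.00602614.
−0.22·t = ln(0.00602614) = -5.1116, so t = 5.1116/0.22 = 23.235.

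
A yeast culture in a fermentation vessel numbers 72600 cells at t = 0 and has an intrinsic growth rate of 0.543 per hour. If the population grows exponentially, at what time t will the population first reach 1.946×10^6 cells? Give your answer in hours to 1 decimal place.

Set N₀·e^(rt) = 1.946×10^6: e^(0.543·t) = 1.946×10^6/72600 = 26.804.
0.543·t = ln(26.804) = 3.2886, so t = 3.2886/0.543 = 6.0563.

6.1 hours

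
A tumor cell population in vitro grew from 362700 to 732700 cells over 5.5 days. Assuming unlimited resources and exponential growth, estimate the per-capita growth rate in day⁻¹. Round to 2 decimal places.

0.13 per day

From N(t) = N₀·e^(rt): e^(r·5.5) = 732700/362700 = 2.0201.
r·5.5 = ln(2.0201) = 0.70316, so r = 0.70316/5.5 = 0.12785.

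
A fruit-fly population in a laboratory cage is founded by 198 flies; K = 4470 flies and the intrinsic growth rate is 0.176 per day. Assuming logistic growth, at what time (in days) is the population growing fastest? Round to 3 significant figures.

17.5 days

Logistic growth is fastest at N = K/2 = 2235.
A = (K − N₀)/N₀ = 21.576. Set K/(1 + A·e^(−rt)) = K/2 → A·e^(−rt) = 1.
e^(−0.176t) = 1/21.576 = 0.0463483, so t = ln(21.576)/0.176 = 3.0716/0.176 = 17.452.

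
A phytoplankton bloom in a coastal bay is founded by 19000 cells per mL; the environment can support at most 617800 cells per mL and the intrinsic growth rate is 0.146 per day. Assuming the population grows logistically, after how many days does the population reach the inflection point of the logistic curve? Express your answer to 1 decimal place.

Logistic growth is fastest at N = K/2 = 308900.
A = (K − N₀)/N₀ = 31.516. Set K/(1 + A·e^(−rt)) = K/2 → A·e^(−rt) = 1.
e^(−0.146t) = 1/31.516 = 0.0317301, so t = ln(31.516)/0.146 = 3.4505/0.146 = 23.633.

23.6 days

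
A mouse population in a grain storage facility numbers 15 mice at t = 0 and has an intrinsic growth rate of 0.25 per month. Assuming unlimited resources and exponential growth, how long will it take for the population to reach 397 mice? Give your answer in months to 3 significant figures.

Set N₀·e^(rt) = 397: e^(0.25·t) = 397/15 = 26.467.
0.25·t = ln(26.467) = 3.2759, so t = 3.2759/0.25 = 13.104.

13.1 months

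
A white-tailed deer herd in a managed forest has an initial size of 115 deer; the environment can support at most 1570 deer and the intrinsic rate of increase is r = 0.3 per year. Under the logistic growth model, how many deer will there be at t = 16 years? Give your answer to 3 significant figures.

1420 deer

A = (K − N₀)/N₀ = (1570 − 115)/115 = 12.652.
N(t) = K/(1 + A·e^(−rt)) = 1570/(1 + 12.652×e^(−0.3×16)).
e^(−4.8) = 0.0082297; denominator = 1 + 12.652×0.0082297 = 1.1041.
N = 1570/1.1041 = 1421.94.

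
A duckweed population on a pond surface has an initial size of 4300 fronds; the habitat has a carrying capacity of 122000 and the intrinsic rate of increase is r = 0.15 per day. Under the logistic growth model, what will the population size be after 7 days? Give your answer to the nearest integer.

11533 fronds

A = (K − N₀)/N₀ = (122000 − 4300)/4300 = 27.372.
N(t) = K/(1 + A·e^(−rt)) = 122000/(1 + 27.372×e^(−0.15×7)).
e^(−1.05) = 0.34994; denominator = 1 + 27.372×0.34994 = 10.579.
N = 122000/10.579 = 11532.8.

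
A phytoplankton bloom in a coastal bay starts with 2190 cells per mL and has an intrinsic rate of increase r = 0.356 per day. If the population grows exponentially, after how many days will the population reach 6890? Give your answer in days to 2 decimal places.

3.22 days

Set N₀·e^(rt) = 6890: e^(0.356·t) = 6890/2190 = 3.1461.
0.356·t = ln(3.1461) = 1.1462, so t = 1.1462/0.356 = 3.2196.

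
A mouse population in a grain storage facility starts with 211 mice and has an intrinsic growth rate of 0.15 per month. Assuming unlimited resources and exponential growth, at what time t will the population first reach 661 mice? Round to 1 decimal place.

Set N₀·e^(rt) = 661: e^(0.15·t) = 661/211 = 3.1327.
0.15·t = ln(3.1327) = 1.1419, so t = 1.1419/0.15 = 7.6126.

7.6 months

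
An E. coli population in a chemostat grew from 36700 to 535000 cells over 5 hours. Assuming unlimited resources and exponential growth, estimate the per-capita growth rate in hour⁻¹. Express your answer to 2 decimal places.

0.54 per hour

From N(t) = N₀·e^(rt): e^(r·5) = 535000/36700 = 14.578.
r·5 = ln(14.578) = 2.6795, so r = 2.6795/5 = 0.5359.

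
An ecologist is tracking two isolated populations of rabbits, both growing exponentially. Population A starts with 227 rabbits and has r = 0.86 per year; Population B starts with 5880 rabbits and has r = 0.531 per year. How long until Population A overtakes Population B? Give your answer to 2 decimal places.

Set 227·e^(0.86t) = 5880·e^(0.531t).
e^((0.86 − 0.531)t) = 5880/227 → e^(0.329·t) = 25.903.
0.329·t = ln(25.903) = 3.2544, so t = 3.2544/0.329 = 9.8917.

9.89 years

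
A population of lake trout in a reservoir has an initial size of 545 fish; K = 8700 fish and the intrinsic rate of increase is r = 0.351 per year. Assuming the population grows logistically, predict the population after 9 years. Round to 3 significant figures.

5320 fish

A = (K − N₀)/N₀ = (8700 − 545)/545 = 14.963.
N(t) = K/(1 + A·e^(−rt)) = 8700/(1 + 14.963×e^(−0.351×9)).
e^(−3.159) = 0.042468; denominator = 1 + 14.963×0.042468 = 1.6355.
N = 8700/1.6355 = 5319.59.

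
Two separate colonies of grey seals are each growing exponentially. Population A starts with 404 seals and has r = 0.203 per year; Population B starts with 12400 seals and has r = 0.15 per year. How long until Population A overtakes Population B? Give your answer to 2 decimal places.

Set 404·e^(0.203t) = 12400·e^(0.15t).
e^((0.203 − 0.15)t) = 12400/404 → e^(0.053·t) = 30.693.
0.053·t = ln(30.693) = 3.424, so t = 3.424/0.053 = 64.604.

64.60 years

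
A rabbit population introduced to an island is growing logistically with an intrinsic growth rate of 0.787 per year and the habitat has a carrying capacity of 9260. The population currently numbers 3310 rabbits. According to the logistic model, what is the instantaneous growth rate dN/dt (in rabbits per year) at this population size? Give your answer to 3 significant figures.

1670 rabbits per year

dN/dt = rN(1 − N/K) = 0.787 × 3310 × (1 − 3310/9260).
1 − 3310/9260 = 0.64255; dN/dt = 0.787 × 3310 × 0.64255 = 1673.8.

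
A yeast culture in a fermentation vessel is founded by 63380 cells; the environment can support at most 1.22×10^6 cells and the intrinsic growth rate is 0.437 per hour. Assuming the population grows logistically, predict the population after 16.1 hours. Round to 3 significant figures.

1200000 cells

A = (K − N₀)/N₀ = (1.22×10^6 − 63380)/63380 = 18.249.
N(t) = K/(1 + A·e^(−rt)) = 1.22×10^6/(1 + 18.249×e^(−0.437×16.1)).
e^(−7.036) = 0.0008799; denominator = 1 + 18.249×0.0008799 = 1.0161.
N = 1.22×10^6/1.0161 = 1.20072×10^6.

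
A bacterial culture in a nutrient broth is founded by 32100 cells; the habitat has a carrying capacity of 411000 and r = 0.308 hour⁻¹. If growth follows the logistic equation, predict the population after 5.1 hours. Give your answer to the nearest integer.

A = (K − N₀)/N₀ = (411000 − 32100)/32100 = 11.804.
N(t) = K/(1 + A·e^(−rt)) = 411000/(1 + 11.804×e^(−0.308×5.1)).
e^(−1.571) = 0.20788; denominator = 1 + 11.804×0.20788 = 3.4537.
N = 411000/3.4537 = 119001.

119001 cells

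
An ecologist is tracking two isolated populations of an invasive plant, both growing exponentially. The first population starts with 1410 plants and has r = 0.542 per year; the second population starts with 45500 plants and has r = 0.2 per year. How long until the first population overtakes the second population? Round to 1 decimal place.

Set 1410·e^(0.542t) = 45500·e^(0.2t).
e^((0.542 − 0.2)t) = 45500/1410 → e^(0.342·t) = 32.27.
0.342·t = ln(32.27) = 3.4741, so t = 3.4741/0.342 = 10.158.

10.2 years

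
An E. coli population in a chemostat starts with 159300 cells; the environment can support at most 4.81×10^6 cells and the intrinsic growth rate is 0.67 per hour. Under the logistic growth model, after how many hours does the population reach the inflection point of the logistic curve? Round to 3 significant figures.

Logistic growth is fastest at N = K/2 = 2.405×10^6.
A = (K − N₀)/N₀ = 29.195. Set K/(1 + A·e^(−rt)) = K/2 → A·e^(−rt) = 1.
e^(−0.67t) = 1/29.195 = 0.0342529, so t = ln(29.195)/0.67 = 3.374/0.67 = 5.0358.

5.04 hours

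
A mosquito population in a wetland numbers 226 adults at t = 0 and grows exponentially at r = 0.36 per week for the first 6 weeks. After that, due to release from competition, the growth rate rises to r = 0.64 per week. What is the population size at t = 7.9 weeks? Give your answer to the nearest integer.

Phase 1: N(6) = 226·e^(0.36×6) = 226·e^2.16 = 1959.68.
Phase 2 runs for 7.9 − 6 = 1.9 weeks at r = 0.64.
N(7.9) = 1959.68·e^(0.64×1.9) = 1959.68·e^1.216 = 6611.3.

6611 adults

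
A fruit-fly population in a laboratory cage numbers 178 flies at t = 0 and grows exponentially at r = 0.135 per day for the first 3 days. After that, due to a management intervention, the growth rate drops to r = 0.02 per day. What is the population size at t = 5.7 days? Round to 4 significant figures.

281.7 flies

Phase 1: N(3) = 178·e^(0.135×3) = 178·e^0.405 = 266.876.
Phase 2 runs for 5.7 − 3 = 2.7 days at r = 0.02.
N(5.7) = 266.876·e^(0.02×2.7) = 266.876·e^0.054 = 281.683.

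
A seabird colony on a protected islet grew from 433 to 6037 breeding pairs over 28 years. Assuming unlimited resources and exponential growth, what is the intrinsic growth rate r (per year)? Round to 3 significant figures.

0.0941 per year

From N(t) = N₀·e^(rt): e^(r·28) = 6037/433 = 13.942.
r·28 = ln(13.942) = 2.6349, so r = 2.6349/28 = 0.094104.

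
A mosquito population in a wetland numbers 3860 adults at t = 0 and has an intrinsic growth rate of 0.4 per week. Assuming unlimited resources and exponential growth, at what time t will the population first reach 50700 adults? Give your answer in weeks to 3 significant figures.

Set N₀·e^(rt) = 50700: e^(0.4·t) = 50700/3860 = 13.135.
0.4·t = ln(13.135) = 2.5753, so t = 2.5753/0.4 = 6.4381.

6.44 weeks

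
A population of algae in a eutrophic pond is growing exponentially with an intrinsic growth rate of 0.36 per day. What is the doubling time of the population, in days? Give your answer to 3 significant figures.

1.93 days

Doubling time t_d = ln(2)/r = 0.6931/0.36 = 1.9254.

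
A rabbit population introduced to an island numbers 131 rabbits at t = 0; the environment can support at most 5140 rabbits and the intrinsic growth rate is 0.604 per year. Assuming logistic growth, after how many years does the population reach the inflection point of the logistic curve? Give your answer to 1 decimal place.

Logistic growth is fastest at N = K/2 = 2570.
A = (K − N₀)/N₀ = 38.237. Set K/(1 + A·e^(−rt)) = K/2 → A·e^(−rt) = 1.
e^(−0.604t) = 1/38.237 = 0.0261529, so t = ln(38.237)/0.604 = 3.6438/0.604 = 6.0328.

6.0 years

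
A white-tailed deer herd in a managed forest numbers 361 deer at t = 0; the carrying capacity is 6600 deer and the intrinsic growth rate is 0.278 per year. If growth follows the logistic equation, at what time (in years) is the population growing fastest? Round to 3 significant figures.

10.3 years

Logistic growth is fastest at N = K/2 = 3300.
A = (K − N₀)/N₀ = 17.283. Set K/(1 + A·e^(−rt)) = K/2 → A·e^(−rt) = 1.
e^(−0.278t) = 1/17.283 = 0.0578618, so t = ln(17.283)/0.278 = 2.8497/0.278 = 10.251.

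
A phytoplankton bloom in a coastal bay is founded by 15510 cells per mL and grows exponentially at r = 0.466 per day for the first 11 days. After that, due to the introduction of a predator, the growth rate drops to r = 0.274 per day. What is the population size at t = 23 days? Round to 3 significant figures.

69900000 cells per mL

Phase 1: N(11) = 15510·e^(0.466×11) = 15510·e^5.126 = 2.610991×10^6.
Phase 2 runs for 23 − 11 = 12 days at r = 0.274.
N(23) = 2.610991×10^6·e^(0.274×12) = 2.610991×10^6·e^3.288 = 6.994643×10^7.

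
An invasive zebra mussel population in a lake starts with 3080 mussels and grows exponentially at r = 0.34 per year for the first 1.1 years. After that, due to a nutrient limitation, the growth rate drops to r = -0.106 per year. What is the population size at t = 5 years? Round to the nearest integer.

Phase 1: N(1.1) = 3080·e^(0.34×1.1) = 3080·e^0.374 = 4476.89.
Phase 2 runs for 5 − 1.1 = 3.9 years at r = -0.106.
N(5) = 4476.89·e^(-0.106×3.9) = 4476.89·e^-0.4134 = 2961.01.

2961 mussels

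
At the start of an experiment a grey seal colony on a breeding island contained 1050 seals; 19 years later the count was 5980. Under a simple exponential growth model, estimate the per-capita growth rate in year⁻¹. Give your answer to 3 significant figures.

0.0916 per year

From N(t) = N₀·e^(rt): e^(r·19) = 5980/1050 = 5.6952.
r·19 = ln(5.6952) = 1.7396, so r = 1.7396/19 = 0.091559.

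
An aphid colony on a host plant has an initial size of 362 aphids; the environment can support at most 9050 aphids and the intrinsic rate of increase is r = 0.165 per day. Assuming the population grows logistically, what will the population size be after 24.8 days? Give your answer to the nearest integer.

A = (K − N₀)/N₀ = (9050 − 362)/362 = 24.
N(t) = K/(1 + A·e^(−rt)) = 9050/(1 + 24×e^(−0.165×24.8)).
e^(−4.092) = 0.016706; denominator = 1 + 24×0.016706 = 1.4009.
N = 9050/1.4009 = 6459.95.

6460 aphids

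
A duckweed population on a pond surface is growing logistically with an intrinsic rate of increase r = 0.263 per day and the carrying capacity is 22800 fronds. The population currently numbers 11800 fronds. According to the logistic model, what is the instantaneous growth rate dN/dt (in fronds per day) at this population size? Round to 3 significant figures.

dN/dt = rN(1 − N/K) = 0.263 × 11800 × (1 − 11800/22800).
1 − 11800/22800 = 0.48246; dN/dt = 0.263 × 11800 × 0.48246 = 1497.3.

1500 fronds per day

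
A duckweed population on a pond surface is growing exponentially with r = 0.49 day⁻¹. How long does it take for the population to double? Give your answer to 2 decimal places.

Doubling time t_d = ln(2)/r = 0.6931/0.49 = 1.4146.

1.41 days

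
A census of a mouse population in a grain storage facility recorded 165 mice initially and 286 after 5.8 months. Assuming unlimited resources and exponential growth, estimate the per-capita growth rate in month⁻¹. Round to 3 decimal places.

From N(t) = N₀·e^(rt): e^(r·5.8) = 286/165 = 1.7333.
r·5.8 = ln(1.7333) = 0.55005, so r = 0.55005/5.8 = 0.094836.

0.095 per month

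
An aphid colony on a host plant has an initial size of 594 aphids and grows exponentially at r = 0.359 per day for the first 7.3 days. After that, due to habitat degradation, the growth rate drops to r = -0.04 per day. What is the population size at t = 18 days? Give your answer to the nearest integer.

Phase 1: N(7.3) = 594·e^(0.359×7.3) = 594·e^2.621 = 8164.73.
Phase 2 runs for 18 − 7.3 = 10.7 days at r = -0.04.
N(18) = 8164.73·e^(-0.04×10.7) = 8164.73·e^-0.428 = 5321.87.

5322 aphids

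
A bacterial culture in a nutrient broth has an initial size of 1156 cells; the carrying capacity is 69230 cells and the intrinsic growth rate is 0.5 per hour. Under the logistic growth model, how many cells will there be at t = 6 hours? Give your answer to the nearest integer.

A = (K − N₀)/N₀ = (69230 − 1156)/1156 = 58.888.
N(t) = K/(1 + A·e^(−rt)) = 69230/(1 + 58.888×e^(−0.5×6)).
e^(−3) = 0.049787; denominator = 1 + 58.888×0.049787 = 3.9318.
N = 69230/3.9318 = 17607.5.

17608 cells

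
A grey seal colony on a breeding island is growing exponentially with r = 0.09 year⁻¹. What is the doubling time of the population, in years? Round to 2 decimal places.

Doubling time t_d = ln(2)/r = 0.6931/0.09 = 7.7016.

7.70 years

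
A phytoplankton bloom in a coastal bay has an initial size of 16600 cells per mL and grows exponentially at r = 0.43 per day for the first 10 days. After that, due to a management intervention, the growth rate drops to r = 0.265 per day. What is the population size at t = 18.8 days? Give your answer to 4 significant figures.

12600000 cells per mL

Phase 1: N(10) = 16600·e^(0.43×10) = 16600·e^4.3 = 1.223417×10^6.
Phase 2 runs for 18.8 − 10 = 8.8 days at r = 0.265.
N(18.8) = 1.223417×10^6·e^(0.265×8.8) = 1.223417×10^6·e^2.332 = 1.259938×10^7.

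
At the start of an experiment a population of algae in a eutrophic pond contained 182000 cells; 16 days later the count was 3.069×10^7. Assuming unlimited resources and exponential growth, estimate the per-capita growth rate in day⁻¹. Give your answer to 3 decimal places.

From N(t) = N₀·e^(rt): e^(r·16) = 3.069×10^7/182000 = 168.63.
r·16 = ln(168.63) = 5.1277, so r = 5.1277/16 = 0.32048.

0.320 per day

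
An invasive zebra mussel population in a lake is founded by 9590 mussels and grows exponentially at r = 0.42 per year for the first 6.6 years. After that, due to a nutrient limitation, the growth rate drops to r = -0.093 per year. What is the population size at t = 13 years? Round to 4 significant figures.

84570 mussels

Phase 1: N(6.6) = 9590·e^(0.42×6.6) = 9590·e^2.772 = 153350.
Phase 2 runs for 13 − 6.6 = 6.4 years at r = -0.093.
N(13) = 153350·e^(-0.093×6.4) = 153350·e^-0.5952 = 84565.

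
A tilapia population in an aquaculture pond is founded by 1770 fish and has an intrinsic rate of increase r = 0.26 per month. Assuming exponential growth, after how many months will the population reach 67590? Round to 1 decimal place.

14.0 months

Set N₀·e^(rt) = 67590: e^(0.26·t) = 67590/1770 = 38.186.
0.26·t = ln(38.186) = 3.6425, so t = 3.6425/0.26 = 14.01.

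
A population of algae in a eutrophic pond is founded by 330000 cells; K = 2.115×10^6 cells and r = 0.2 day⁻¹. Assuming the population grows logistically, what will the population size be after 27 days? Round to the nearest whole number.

A = (K − N₀)/N₀ = (2.115×10^6 − 330000)/330000 = 5.4091.
N(t) = K/(1 + A·e^(−rt)) = 2.115×10^6/(1 + 5.4091×e^(−0.2×27)).
e^(−5.4) = 0.0045166; denominator = 1 + 5.4091×0.0045166 = 1.0244.
N = 2.115×10^6/1.0244 = 2.064562×10^6.

2064562 cells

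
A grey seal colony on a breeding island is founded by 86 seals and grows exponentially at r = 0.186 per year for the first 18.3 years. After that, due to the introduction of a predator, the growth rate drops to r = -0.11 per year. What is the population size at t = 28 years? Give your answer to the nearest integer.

890 seals

Phase 1: N(18.3) = 86·e^(0.186×18.3) = 86·e^3.404 = 2586.72.
Phase 2 runs for 28 − 18.3 = 9.7 years at r = -0.11.
N(28) = 2586.72·e^(-0.11×9.7) = 2586.72·e^-1.067 = 889.934.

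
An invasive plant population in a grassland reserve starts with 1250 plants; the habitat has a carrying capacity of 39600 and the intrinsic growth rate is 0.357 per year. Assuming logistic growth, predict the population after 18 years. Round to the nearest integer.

37726 plants

A = (K − N₀)/N₀ = (39600 − 1250)/1250 = 30.68.
N(t) = K/(1 + A·e^(−rt)) = 39600/(1 + 30.68×e^(−0.357×18)).
e^(−6.426) = 0.0016189; denominator = 1 + 30.68×0.0016189 = 1.0497.
N = 39600/1.0497 = 37726.2.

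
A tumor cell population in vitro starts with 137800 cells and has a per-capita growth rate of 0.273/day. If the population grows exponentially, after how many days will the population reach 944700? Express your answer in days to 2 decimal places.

Set N₀·e^(rt) = 944700: e^(0.273·t) = 944700/137800 = 6.8556.
0.273·t = ln(6.8556) = 1.9251, so t = 1.9251/0.273 = 7.0515.

7.05 days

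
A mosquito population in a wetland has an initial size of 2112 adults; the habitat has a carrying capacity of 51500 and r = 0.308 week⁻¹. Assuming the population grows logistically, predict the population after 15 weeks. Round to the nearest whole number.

A = (K − N₀)/N₀ = (51500 − 2112)/2112 = 23.384.
N(t) = K/(1 + A·e^(−rt)) = 51500/(1 + 23.384×e^(−0.308×15)).
e^(−4.62) = 0.0098528; denominator = 1 + 23.384×0.0098528 = 1.2304.
N = 51500/1.2304 = 41856.2.

41856 adults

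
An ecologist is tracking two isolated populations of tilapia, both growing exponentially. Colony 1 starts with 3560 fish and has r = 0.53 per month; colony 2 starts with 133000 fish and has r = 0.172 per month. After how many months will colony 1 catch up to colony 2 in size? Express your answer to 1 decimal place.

Set 3560·e^(0.53t) = 133000·e^(0.172t).
e^((0.53 − 0.172)t) = 133000/3560 → e^(0.358·t) = 37.36.
0.358·t = ln(37.36) = 3.6206, so t = 3.6206/0.358 = 10.113.

10.1 months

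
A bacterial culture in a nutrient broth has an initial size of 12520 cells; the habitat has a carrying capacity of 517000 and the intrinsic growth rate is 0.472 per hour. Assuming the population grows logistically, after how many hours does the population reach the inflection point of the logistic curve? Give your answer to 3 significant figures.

Logistic growth is fastest at N = K/2 = 258500.
A = (K − N₀)/N₀ = 40.294. Set K/(1 + A·e^(−rt)) = K/2 → A·e^(−rt) = 1.
e^(−0.472t) = 1/40.294 = 0.0248176, so t = ln(40.294)/0.472 = 3.6962/0.472 = 7.8309.

7.83 hours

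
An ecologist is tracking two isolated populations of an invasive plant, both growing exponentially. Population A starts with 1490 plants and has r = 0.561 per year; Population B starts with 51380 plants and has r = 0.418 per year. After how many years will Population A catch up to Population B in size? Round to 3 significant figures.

24.8 years

Set 1490·e^(0.561t) = 51380·e^(0.418t).
e^((0.561 − 0.418)t) = 51380/1490 → e^(0.143·t) = 34.483.
0.143·t = ln(34.483) = 3.5405, so t = 3.5405/0.143 = 24.759.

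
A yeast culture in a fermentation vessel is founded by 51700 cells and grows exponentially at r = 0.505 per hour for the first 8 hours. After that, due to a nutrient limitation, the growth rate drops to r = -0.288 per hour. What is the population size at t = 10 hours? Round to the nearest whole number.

Phase 1: N(8) = 51700·e^(0.505×8) = 51700·e^4.04 = 2.937922×10^6.
Phase 2 runs for 10 − 8 = 2 hours at r = -0.288.
N(10) = 2.937922×10^6·e^(-0.288×2) = 2.937922×10^6·e^-0.576 = 1.651531×10^6.

1651531 cells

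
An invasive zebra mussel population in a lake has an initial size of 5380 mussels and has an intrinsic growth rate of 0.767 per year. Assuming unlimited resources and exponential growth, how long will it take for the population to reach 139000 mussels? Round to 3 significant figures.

4.24 years

Set N₀·e^(rt) = 139000: e^(0.767·t) = 139000/5380 = 25.836.
0.767·t = ln(25.836) = 3.2518, so t = 3.2518/0.767 = 4.2396.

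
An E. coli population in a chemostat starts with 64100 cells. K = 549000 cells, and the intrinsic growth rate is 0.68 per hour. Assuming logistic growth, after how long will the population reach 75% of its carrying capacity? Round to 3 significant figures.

4.59 hours

A = (K − N₀)/N₀ = (549000 − 64100)/64100 = 7.5647.
Solve 549000/(1 + 7.5647·e^(−0.68t)) = 411750: 1 + 7.5647·e^(−0.68t) = 1.3333, so e^(−0.68t) = 0.0440641.
−0.68·t = ln(0.0440641) = -3.1221, so t = 3.1221/0.68 = 4.5913.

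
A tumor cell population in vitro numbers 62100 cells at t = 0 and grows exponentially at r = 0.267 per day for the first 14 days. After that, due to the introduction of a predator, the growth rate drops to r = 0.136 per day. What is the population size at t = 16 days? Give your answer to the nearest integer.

3424621 cells

Phase 1: N(14) = 62100·e^(0.267×14) = 62100·e^3.738 = 2.609062×10^6.
Phase 2 runs for 16 − 14 = 2 days at r = 0.136.
N(16) = 2.609062×10^6·e^(0.136×2) = 2.609062×10^6·e^0.272 = 3.424621×10^6.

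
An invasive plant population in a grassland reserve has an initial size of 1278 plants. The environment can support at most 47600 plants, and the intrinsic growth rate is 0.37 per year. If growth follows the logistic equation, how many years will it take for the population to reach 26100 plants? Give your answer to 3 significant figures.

10.2 years

A = (K − N₀)/N₀ = (47600 − 1278)/1278 = 36.246.
Solve 47600/(1 + 36.246·e^(−0.37t)) = 26100: 1 + 36.246·e^(−0.37t) = 1.8238, so e^(−0.37t) = 0.022727.
−0.37·t = ln(0.022727) = -3.7842, so t = 3.7842/0.37 = 10.228.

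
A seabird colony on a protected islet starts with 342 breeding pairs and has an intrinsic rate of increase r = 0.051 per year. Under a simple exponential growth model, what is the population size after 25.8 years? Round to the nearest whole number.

1275 breeding pairs

N(t) = N₀·e^(rt) = 342 × e^(0.051×25.8) = 342 × e^1.316.
e^1.316 ≈ 3.7277, so N ≈ 342 × 3.7277 = 1274.88.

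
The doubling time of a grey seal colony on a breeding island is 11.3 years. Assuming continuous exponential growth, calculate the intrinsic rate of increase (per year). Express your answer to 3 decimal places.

0.061 per year

r = ln(2)/t_d = 0.6931/11.3 = 0.06134.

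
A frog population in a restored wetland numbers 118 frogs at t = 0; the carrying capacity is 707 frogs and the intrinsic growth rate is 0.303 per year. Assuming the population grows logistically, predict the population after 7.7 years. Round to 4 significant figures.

476.4 frogs

A = (K − N₀)/N₀ = (707 − 118)/118 = 4.9915.
N(t) = K/(1 + A·e^(−rt)) = 707/(1 + 4.9915×e^(−0.303×7.7)).
e^(−2.333) = 0.096995; denominator = 1 + 4.9915×0.096995 = 1.4842.
N = 707/1.4842 = 476.367.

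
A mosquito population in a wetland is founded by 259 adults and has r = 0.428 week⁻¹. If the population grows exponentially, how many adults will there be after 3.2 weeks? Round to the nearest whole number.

N(t) = N₀·e^(rt) = 259 × e^(0.428×3.2) = 259 × e^1.37.
e^1.37 ≈ 3.9338, so N ≈ 259 × 3.9338 = 1018.85.

1019 adults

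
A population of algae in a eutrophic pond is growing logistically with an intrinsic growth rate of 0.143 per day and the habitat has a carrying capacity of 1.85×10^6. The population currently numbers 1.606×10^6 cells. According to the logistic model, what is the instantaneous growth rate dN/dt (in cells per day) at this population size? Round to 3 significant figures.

30300 cells per day

dN/dt = rN(1 − N/K) = 0.143 × 1.606×10^6 × (1 − 1.606×10^6/1.85×10^6).
1 − 1.606×10^6/1.85×10^6 = 0.13189; dN/dt = 0.143 × 1.606×10^6 × 0.13189 = 30290.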